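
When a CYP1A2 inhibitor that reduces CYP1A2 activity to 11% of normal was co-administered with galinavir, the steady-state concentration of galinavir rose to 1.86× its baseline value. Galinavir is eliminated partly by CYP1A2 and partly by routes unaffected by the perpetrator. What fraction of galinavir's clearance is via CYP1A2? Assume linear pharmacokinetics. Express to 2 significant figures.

Let fm be the CYP1A2 fraction. New clearance relative to baseline = fm × 0.11 + (1 − fm).
Steady-state concentration ratio = 1 / (new CL fraction), so new CL fraction = 1 / 1.86 = 0.5376.
fm × 0.11 + 1 − fm = 0.5376  ⇒  fm × (0.11 − 1) = −0.4624  ⇒  fm = 0.52.

0.52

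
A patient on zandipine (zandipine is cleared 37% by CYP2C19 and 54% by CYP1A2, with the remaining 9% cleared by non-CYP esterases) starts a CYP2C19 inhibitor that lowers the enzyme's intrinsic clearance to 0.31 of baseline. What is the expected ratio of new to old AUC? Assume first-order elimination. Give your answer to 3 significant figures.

The CYP2C19 pathway (37% of clearance) falls to 0.31× activity: 0.37 × 0.31 = 0.1147.
CYP1A2 (54%) and the residual 9% are unaffected.
New clearance relative to baseline: 0.1147 + 0.54 + 0.09 = 0.7447.
AUC is inversely proportional to clearance, so the fold-change is 1 / 0.7447 = 1.34.

1.34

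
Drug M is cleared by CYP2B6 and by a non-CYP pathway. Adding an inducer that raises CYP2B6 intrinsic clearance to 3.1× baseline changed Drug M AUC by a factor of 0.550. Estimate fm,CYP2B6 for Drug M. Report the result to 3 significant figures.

0.390

CL'/CL = 1 / 0.550 = 1.818
3.1·fm + (1 − fm) = 1.818
fm = (1.818 − 1) / (3.1 − 1) = 0.390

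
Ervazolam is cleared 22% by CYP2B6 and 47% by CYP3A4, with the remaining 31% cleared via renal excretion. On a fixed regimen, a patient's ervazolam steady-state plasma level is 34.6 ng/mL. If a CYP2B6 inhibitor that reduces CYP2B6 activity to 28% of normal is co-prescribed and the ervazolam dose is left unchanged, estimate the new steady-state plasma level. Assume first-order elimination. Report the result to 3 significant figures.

The CYP2B6 pathway (22% of clearance) falls to 0.28× activity: 0.22 × 0.28 = 0.0616.
CYP3A4 (47%) and the residual 31% are unaffected.
CL_new/CL_old = 0.0616 + 0.47 + 0.31 = 0.8416.
Steady-state plasma level ∝ 1/CL, so new value = 34.6 / 0.8416 = 41.1 ng/mL.

41.1 ng/mL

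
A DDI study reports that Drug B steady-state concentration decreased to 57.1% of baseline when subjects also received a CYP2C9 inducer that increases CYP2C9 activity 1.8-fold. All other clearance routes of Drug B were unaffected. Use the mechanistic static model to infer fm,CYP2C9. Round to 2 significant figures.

Let x = fm,CYP2C9. Because steady-state concentration ∝ 1/CL, relative clearance rose to 1/0.571 = 1.751.
Only the CYP2C9 route changed, so 1.751 = x·1.8 + (1 − x), giving x = 0.94.

0.94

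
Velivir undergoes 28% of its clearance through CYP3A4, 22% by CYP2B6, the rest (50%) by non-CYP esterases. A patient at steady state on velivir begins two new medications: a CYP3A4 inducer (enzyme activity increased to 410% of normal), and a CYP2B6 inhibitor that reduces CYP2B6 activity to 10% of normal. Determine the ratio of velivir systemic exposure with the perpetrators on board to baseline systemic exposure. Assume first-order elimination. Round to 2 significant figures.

CYP3A4: 0.28 × 4.1 = 1.148
CYP2B6: 0.22 × 0.1 = 0.022
Other: 0.5 (unchanged)
Relative clearance = 1.148 + 0.022 + 0.5 = 1.67.
Net systemic exposure ratio = 1 / 1.67 = 0.60.

0.60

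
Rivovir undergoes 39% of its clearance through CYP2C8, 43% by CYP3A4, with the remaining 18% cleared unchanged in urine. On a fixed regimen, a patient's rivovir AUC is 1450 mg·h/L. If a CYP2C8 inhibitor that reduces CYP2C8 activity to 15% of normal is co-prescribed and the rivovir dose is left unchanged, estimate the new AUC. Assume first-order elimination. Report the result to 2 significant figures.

2.2 × 10³ mg·h/L

The CYP2C8 pathway (39% of clearance) drops to 0.15× activity: 0.39 × 0.15 = 0.0585.
CYP3A4 (43%) and the residual 18% are unaffected.
CL_new/CL_old = 0.0585 + 0.43 + 0.18 = 0.6685.
AUC ∝ 1/CL, so new value = 1450 / 0.6685 = 2.2 × 10³ mg·h/L.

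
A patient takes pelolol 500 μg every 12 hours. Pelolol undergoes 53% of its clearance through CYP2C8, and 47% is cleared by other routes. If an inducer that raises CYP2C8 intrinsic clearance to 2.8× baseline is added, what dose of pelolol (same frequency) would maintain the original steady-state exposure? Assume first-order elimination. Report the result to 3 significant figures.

977 μg

CYP2C8: 0.53 × 2.8 = 1.484
Other: 0.47 (unchanged)
New clearance relative to baseline: 1.484 + 0.47 = 1.954.
Exposure is unchanged when dose changes in proportion to clearance. New dose = 500 μg × 1.954 = 977 μg.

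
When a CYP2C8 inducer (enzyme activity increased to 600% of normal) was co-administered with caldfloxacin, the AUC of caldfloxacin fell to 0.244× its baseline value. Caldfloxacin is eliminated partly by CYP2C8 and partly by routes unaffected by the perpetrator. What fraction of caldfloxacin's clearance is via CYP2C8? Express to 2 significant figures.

CL'/CL = 1 / 0.244 = 4.098
6·fm + (1 − fm) = 4.098
fm = (4.098 − 1) / (6 − 1) = 0.62

0.62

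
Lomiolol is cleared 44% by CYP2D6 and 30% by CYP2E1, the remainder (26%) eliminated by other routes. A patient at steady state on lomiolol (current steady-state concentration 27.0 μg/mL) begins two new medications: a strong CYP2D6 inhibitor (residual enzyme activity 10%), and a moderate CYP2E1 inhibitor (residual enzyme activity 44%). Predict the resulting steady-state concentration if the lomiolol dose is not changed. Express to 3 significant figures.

61.9 μg/mL

The CYP2D6 pathway (44% of clearance) is reduced to 0.1× activity: 0.44 × 0.1 = 0.044.
The CYP2E1 pathway (30% of clearance) drops to 0.44× activity: 0.3 × 0.44 = 0.132.
Non-CYP routes (26%) are unchanged.
CL_new/CL_old = 0.044 + 0.132 + 0.26 = 0.436.
New steady-state concentration = 27.0 / 0.436 = 61.9 μg/mL (concentration scales inversely with clearance).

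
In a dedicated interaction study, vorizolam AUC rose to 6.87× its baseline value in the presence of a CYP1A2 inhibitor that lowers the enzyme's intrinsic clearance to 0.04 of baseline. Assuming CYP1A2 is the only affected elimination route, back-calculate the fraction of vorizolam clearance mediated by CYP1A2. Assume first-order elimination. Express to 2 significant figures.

Let fm be the CYP1A2 fraction. New clearance relative to baseline = fm × 0.04 + (1 − fm).
AUC ratio = 1 / (new CL fraction), so new CL fraction = 1 / 6.87 = 0.1456.
fm × 0.04 + 1 − fm = 0.1456  ⇒  fm × (0.04 − 1) = −0.8544  ⇒  fm = 0.89.

0.89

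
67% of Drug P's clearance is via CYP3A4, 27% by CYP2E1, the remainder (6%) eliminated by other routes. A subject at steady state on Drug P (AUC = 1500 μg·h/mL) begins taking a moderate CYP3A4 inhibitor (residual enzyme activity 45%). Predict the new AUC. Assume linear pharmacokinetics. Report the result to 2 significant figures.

2.4 × 10³ μg·h/mL

The CYP3A4 pathway (67% of clearance) is reduced to 0.45× activity: 0.67 × 0.45 = 0.3015.
CYP2E1 (27%) and the residual 6% are unaffected.
Relative clearance = 0.3015 + 0.27 + 0.06 = 0.6315.
AUC ∝ 1/CL, so new value = 1500 / 0.6315 = 2.4 × 10³ μg·h/mL.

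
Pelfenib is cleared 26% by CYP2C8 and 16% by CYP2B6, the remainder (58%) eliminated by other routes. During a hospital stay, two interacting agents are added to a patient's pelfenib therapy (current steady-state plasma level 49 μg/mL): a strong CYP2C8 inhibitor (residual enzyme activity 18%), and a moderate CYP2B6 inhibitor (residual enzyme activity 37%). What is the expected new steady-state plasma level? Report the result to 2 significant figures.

71 μg/mL

The CYP2C8 pathway (26% of clearance) is reduced to 0.18× activity: 0.26 × 0.18 = 0.0468.
The CYP2B6 pathway (16% of clearance) falls to 0.37× activity: 0.16 × 0.37 = 0.0592.
The remaining 58% of clearance is unaffected.
CL_new/CL_old = 0.0468 + 0.0592 + 0.58 = 0.686.
Dividing the baseline by the relative clearance: 49 / 0.686 = 71 μg/mL.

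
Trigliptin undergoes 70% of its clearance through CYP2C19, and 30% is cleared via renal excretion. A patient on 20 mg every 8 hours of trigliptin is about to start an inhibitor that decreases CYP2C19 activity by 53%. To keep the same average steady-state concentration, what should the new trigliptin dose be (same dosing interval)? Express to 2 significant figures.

CYP2C19: 0.7 × 0.47 = 0.329
Other: 0.3 (unchanged)
Relative clearance = 0.329 + 0.3 = 0.629.
Exposure is unchanged when dose changes in proportion to clearance. New dose = 20 mg × 0.629 = 13 mg.

13 mg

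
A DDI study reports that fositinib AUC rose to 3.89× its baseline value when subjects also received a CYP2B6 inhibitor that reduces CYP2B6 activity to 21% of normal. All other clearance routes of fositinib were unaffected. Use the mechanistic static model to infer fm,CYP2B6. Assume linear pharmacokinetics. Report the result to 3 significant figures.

CL'/CL = 1 / 3.89 = 0.2571
0.21·fm + (1 − fm) = 0.2571
fm = (0.2571 − 1) / (0.21 − 1) = 0.940

0.940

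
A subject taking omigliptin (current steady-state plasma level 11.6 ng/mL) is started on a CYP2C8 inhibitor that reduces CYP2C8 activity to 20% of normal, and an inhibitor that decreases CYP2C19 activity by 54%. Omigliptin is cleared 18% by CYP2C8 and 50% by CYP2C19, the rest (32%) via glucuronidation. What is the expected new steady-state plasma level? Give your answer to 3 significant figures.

19.8 ng/mL

The CYP2C8 pathway (18% of clearance) is reduced to 0.2× activity: 0.18 × 0.2 = 0.036.
The CYP2C19 pathway (50% of clearance) is reduced to 0.46× activity: 0.5 × 0.46 = 0.23.
Non-CYP routes (32%) are unchanged.
CL_new/CL_old = 0.036 + 0.23 + 0.32 = 0.586.
Steady-state plasma level ∝ 1/CL: new value = 11.6 / 0.586 = 19.8 ng/mL.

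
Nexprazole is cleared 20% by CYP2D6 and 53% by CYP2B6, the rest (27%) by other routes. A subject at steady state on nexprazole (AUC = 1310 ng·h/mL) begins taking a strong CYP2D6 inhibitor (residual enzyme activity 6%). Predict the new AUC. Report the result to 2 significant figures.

1.6 × 10³ ng·h/mL

The CYP2D6 pathway (20% of clearance) drops to 0.06× activity: 0.2 × 0.06 = 0.012.
CYP2B6 (53%) and the residual 27% are unaffected.
New clearance relative to baseline: 0.012 + 0.53 + 0.27 = 0.812.
New AUC = baseline ÷ relative clearance = 1310 / 0.812 = 1.6 × 10³ ng·h/mL.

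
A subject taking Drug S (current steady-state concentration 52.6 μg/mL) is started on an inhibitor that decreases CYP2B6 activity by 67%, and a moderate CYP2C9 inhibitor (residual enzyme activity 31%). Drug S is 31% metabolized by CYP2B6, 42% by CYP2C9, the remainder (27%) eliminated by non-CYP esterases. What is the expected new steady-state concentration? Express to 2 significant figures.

The CYP2B6 pathway (31% of clearance) falls to 0.33× activity: 0.31 × 0.33 = 0.1023.
The CYP2C9 pathway (42% of clearance) falls to 0.31× activity: 0.42 × 0.31 = 0.1302.
Non-CYP routes (27%) are unchanged.
CL_new/CL_old = 0.1023 + 0.1302 + 0.27 = 0.5025.
Steady-state concentration ∝ 1/CL: new value = 52.6 / 0.5025 = 1.0 × 10² μg/mL.

1.0 × 10² μg/mL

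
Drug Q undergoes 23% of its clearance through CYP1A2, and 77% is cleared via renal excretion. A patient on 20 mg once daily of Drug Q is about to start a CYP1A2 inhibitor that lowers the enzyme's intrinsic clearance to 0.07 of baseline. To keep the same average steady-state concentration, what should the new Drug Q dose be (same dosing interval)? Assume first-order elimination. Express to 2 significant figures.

The CYP1A2 pathway (23% of clearance) is reduced to 0.07× activity: 0.23 × 0.07 = 0.0161.
The remaining 77% of clearance is unaffected.
Relative clearance = 0.0161 + 0.77 = 0.7861.
Css,avg = (dose rate)/CL, so holding Css fixed requires dose ∝ CL: 20 × 0.7861 = 16 mg.

16 mg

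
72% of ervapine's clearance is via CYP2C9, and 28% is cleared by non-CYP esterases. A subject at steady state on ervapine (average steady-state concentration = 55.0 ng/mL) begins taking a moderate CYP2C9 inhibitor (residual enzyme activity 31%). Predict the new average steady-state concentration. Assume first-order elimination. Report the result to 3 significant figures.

109 ng/mL

CYP2C9: 0.72 × 0.31 = 0.2232
Other: 0.28 (unchanged)
CL_new/CL_old = 0.2232 + 0.28 = 0.5032.
With dosing unchanged, average steady-state concentration scales as 1/CL: 55.0 / 0.5032 = 109 ng/mL.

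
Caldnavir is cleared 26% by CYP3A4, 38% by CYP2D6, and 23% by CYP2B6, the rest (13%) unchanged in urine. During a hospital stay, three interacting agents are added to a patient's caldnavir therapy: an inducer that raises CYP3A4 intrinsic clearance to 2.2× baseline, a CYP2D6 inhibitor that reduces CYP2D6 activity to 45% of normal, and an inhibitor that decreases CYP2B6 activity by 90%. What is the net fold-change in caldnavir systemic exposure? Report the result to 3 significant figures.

CYP3A4: 0.26 × 2.2 = 0.572
CYP2D6: 0.38 × 0.45 = 0.171
CYP2B6: 0.23 × 0.1 = 0.023
Other: 0.13 (unchanged)
New clearance relative to baseline: 0.572 + 0.171 + 0.023 + 0.13 = 0.896.
Because systemic exposure varies inversely with clearance, the combined effect is 1 / 0.896 = 1.12.

1.12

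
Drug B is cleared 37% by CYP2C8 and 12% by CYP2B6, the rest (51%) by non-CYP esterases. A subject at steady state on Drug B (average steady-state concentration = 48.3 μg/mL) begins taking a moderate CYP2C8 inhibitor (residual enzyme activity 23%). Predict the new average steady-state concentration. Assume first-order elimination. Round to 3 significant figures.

CYP2C8: 0.37 × 0.23 = 0.0851
CYP2B6: 0.12 (unchanged)
Other: 0.51 (unchanged)
CL_new/CL_old = 0.0851 + 0.12 + 0.51 = 0.7151.
With dosing unchanged, average steady-state concentration scales as 1/CL: 48.3 / 0.7151 = 67.5 μg/mL.

67.5 μg/mL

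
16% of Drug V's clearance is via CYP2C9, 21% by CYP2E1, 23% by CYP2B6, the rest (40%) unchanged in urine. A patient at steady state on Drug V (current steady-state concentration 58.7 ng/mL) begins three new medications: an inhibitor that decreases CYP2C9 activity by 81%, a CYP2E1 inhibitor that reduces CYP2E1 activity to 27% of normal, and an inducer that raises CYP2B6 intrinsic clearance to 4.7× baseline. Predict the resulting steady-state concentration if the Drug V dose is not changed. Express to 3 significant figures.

37.4 ng/mL

The CYP2C9 pathway (16% of clearance) is reduced to 0.19× activity: 0.16 × 0.19 = 0.0304.
The CYP2E1 pathway (21% of clearance) falls to 0.27× activity: 0.21 × 0.27 = 0.0567.
The CYP2B6 pathway (23% of clearance) increases to 4.7× activity: 0.23 × 4.7 = 1.081.
The remaining 40% of clearance is unaffected.
Relative clearance = 0.0304 + 0.0567 + 1.081 + 0.4 = 1.5681.
New steady-state concentration = 58.7 / 1.5681 = 37.4 ng/mL (concentration scales inversely with clearance).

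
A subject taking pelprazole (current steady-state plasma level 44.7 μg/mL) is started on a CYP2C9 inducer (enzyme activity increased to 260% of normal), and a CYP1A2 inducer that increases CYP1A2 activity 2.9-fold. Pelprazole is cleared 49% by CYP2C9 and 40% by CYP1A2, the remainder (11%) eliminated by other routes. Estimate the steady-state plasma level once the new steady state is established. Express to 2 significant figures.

The CYP2C9 pathway (49% of clearance) rises to 2.6× activity: 0.49 × 2.6 = 1.274.
The CYP1A2 pathway (40% of clearance) increases to 2.9× activity: 0.4 × 2.9 = 1.16.
The remaining 11% of clearance is unaffected.
New clearance relative to baseline: 1.274 + 1.16 + 0.11 = 2.544.
New steady-state plasma level = 44.7 / 2.544 = 18 μg/mL (concentration scales inversely with clearance).

18 μg/mL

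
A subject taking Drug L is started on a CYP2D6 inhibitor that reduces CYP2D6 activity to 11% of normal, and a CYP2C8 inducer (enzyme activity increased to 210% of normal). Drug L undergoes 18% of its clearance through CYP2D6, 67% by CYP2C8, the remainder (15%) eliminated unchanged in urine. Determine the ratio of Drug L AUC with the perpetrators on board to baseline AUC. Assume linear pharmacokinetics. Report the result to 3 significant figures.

The CYP2D6 pathway (18% of clearance) drops to 0.11× activity: 0.18 × 0.11 = 0.0198.
The CYP2C8 pathway (67% of clearance) is boosted to 2.1× activity: 0.67 × 2.1 = 1.407.
Non-CYP routes (15%) are unchanged.
CL_new/CL_old = 0.0198 + 1.407 + 0.15 = 1.5768.
AUC ∝ 1/CL: fold-change = 1 / 1.5768 = 0.634.

0.634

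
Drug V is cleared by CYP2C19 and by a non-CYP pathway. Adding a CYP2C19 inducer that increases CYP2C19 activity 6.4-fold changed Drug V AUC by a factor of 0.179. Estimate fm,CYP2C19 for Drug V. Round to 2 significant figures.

Write x for the fraction cleared via CYP2C19. The observed AUC change means clearance rose to 1/0.179 = 5.587 of baseline.
Setting x·6.4 + (1 − x) = 5.587 and solving: x = (5.587 − 1)/(6.4 − 1) = 0.85.

0.85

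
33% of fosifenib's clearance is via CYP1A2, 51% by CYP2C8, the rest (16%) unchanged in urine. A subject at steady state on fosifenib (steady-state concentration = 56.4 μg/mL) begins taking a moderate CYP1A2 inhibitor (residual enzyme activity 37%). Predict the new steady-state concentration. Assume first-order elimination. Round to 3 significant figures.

71.2 μg/mL

The CYP1A2 pathway (33% of clearance) falls to 0.37× activity: 0.33 × 0.37 = 0.1221.
CYP2C8 (51%) and the residual 16% are unaffected.
New clearance relative to baseline: 0.1221 + 0.51 + 0.16 = 0.7921.
New steady-state concentration = baseline ÷ relative clearance = 56.4 / 0.7921 = 71.2 μg/mL.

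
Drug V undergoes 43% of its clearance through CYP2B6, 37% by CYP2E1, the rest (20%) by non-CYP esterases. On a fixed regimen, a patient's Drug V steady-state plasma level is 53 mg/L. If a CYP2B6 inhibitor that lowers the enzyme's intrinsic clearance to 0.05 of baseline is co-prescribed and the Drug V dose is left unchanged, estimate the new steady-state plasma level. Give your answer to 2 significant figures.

CYP2B6: 0.43 × 0.05 = 0.0215
CYP2E1: 0.37 (unchanged)
Other: 0.2 (unchanged)
New clearance relative to baseline: 0.0215 + 0.37 + 0.2 = 0.5915.
With dosing unchanged, steady-state plasma level scales as 1/CL: 53 / 0.5915 = 90 mg/L.

90 mg/L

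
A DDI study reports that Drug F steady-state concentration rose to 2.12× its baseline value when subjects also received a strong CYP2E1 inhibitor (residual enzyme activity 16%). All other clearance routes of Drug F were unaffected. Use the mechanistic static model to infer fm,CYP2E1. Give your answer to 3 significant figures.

0.629

CL'/CL = 1 / 2.12 = 0.4717
0.16·fm + (1 − fm) = 0.4717
fm = (0.4717 − 1) / (0.16 − 1) = 0.629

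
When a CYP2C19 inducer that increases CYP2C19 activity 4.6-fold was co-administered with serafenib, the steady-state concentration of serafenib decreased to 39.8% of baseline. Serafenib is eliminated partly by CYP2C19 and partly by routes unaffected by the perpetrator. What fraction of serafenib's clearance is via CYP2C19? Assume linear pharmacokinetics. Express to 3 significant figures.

0.420

Let x = fm,CYP2C19. Because steady-state concentration ∝ 1/CL, relative clearance rose to 1/0.398 = 2.513.
Only the CYP2C19 route changed, so 2.513 = x·4.6 + (1 − x), giving x = 0.420.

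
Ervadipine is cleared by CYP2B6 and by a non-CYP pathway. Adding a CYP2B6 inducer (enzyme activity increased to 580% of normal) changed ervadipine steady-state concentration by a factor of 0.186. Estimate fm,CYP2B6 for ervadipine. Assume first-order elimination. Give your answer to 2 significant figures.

0.91

Call the CYP2B6 fraction fm. After the interaction, CL_new/CL_old = fm × 5.8 + (1 − fm).
Steady-state concentration ratio = 1 / (new CL fraction), so new CL fraction = 1 / 0.186 = 5.376.
fm × 5.8 + 1 − fm = 5.376  ⇒  fm × (5.8 − 1) = 4.376  ⇒  fm = 0.91.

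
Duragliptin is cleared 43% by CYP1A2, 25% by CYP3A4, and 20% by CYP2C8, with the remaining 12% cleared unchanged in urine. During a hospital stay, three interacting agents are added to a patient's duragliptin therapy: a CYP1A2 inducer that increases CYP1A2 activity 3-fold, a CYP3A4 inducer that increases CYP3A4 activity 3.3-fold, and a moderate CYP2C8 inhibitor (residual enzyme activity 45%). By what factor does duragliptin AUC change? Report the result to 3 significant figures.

CYP1A2: 0.43 × 3 = 1.29
CYP3A4: 0.25 × 3.3 = 0.825
CYP2C8: 0.2 × 0.45 = 0.09
Other: 0.12 (unchanged)
Relative clearance = 1.29 + 0.825 + 0.09 + 0.12 = 2.325.
Because AUC varies inversely with clearance, the combined effect is 1 / 2.325 = 0.430.

0.430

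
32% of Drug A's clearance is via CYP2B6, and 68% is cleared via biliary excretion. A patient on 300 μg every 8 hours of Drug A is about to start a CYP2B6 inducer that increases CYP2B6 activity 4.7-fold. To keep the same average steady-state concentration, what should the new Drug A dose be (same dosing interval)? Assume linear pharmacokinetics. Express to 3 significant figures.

655 μg

CYP2B6: 0.32 × 4.7 = 1.504
Other: 0.68 (unchanged)
New clearance relative to baseline: 1.504 + 0.68 = 2.184.
To maintain the same steady-state level, dose must scale with clearance: new dose = 300 × 2.184 = 655 μg.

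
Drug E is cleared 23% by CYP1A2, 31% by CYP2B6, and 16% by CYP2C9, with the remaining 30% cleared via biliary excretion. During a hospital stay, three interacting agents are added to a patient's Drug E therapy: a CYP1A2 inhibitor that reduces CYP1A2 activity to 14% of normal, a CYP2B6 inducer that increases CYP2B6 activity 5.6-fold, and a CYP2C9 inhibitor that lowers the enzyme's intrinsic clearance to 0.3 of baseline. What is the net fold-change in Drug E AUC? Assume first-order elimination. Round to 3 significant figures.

0.473

The CYP1A2 pathway (23% of clearance) drops to 0.14× activity: 0.23 × 0.14 = 0.0322.
The CYP2B6 pathway (31% of clearance) rises to 5.6× activity: 0.31 × 5.6 = 1.736.
The CYP2C9 pathway (16% of clearance) is reduced to 0.3× activity: 0.16 × 0.3 = 0.048.
Non-CYP routes (30%) are unchanged.
CL_new/CL_old = 0.0322 + 1.736 + 0.048 + 0.3 = 2.1162.
AUC ∝ 1/CL: fold-change = 1 / 2.1162 = 0.473.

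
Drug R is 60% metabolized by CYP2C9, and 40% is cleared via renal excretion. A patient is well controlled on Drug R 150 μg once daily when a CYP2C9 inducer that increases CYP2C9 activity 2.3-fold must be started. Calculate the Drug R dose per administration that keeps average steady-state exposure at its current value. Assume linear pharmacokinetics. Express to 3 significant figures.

267 μg

The CYP2C9 pathway (60% of clearance) rises to 2.3× activity: 0.6 × 2.3 = 1.38.
Non-CYP routes (40%) are unchanged.
New clearance relative to baseline: 1.38 + 0.4 = 1.78.
Exposure is unchanged when dose changes in proportion to clearance. New dose = 150 μg × 1.78 = 267 μg.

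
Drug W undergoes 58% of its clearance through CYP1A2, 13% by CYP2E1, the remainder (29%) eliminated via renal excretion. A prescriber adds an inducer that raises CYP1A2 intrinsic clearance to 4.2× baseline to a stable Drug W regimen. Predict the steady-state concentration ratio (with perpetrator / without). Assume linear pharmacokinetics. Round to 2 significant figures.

0.35

CYP1A2: 0.58 × 4.2 = 2.436
CYP2E1: 0.13 (unchanged)
Other: 0.29 (unchanged)
New clearance relative to baseline: 2.436 + 0.13 + 0.29 = 2.856.
Steady-state concentration ratio = CL_old/CL_new = 1 / 2.856 = 0.35.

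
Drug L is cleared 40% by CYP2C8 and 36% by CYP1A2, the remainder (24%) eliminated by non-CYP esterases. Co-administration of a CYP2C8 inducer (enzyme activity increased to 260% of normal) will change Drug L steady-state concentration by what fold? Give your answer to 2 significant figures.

The CYP2C8 pathway (40% of clearance) increases to 2.6× activity: 0.4 × 2.6 = 1.04.
CYP1A2 (36%) and the residual 24% are unaffected.
CL_new/CL_old = 1.04 + 0.36 + 0.24 = 1.64.
Steady-state concentration ratio = CL_old/CL_new = 1 / 1.64 = 0.61.

0.61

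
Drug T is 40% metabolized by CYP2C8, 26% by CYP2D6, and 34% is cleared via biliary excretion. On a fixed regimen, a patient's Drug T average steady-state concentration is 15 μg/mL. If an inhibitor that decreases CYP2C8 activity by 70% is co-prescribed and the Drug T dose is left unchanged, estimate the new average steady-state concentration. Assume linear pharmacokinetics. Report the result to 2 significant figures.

CYP2C8: 0.4 × 0.3 = 0.12
CYP2D6: 0.26 (unchanged)
Other: 0.34 (unchanged)
CL_new/CL_old = 0.12 + 0.26 + 0.34 = 0.72.
With dosing unchanged, average steady-state concentration scales as 1/CL: 15 / 0.72 = 21 μg/mL.

21 μg/mL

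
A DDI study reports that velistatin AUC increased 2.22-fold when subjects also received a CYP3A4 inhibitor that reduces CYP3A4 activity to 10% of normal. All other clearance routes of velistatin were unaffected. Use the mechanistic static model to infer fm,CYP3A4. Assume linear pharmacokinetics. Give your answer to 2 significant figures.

0.61

CL'/CL = 1 / 2.22 = 0.4505
0.1·fm + (1 − fm) = 0.4505
fm = (0.4505 − 1) / (0.1 − 1) = 0.61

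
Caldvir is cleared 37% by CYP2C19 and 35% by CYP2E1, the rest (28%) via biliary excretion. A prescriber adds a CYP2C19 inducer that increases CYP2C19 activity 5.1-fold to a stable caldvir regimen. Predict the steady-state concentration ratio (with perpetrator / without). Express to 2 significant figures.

The CYP2C19 pathway (37% of clearance) increases to 5.1× activity: 0.37 × 5.1 = 1.887.
CYP2E1 (35%) and the residual 28% are unaffected.
CL_new/CL_old = 1.887 + 0.35 + 0.28 = 2.517.
Steady-state concentration is inversely proportional to clearance, so the fold-change is 1 / 2.517 = 0.40.

0.40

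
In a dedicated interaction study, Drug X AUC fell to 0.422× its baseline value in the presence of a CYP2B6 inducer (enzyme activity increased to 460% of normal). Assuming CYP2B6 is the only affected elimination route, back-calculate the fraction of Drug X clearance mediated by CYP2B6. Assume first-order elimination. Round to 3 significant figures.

0.380

CL'/CL = 1 / 0.422 = 2.37
4.6·fm + (1 − fm) = 2.37
fm = (2.37 − 1) / (4.6 − 1) = 0.380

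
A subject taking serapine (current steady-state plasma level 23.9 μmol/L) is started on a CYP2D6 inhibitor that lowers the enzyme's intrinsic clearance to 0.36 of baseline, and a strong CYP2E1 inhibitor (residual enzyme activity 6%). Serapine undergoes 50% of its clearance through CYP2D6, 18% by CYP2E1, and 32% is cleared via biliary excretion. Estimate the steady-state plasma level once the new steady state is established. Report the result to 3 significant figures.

46.8 μmol/L

The CYP2D6 pathway (50% of clearance) drops to 0.36× activity: 0.5 × 0.36 = 0.18.
The CYP2E1 pathway (18% of clearance) is reduced to 0.06× activity: 0.18 × 0.06 = 0.0108.
The remaining 32% of clearance is unaffected.
New clearance relative to baseline: 0.18 + 0.0108 + 0.32 = 0.5108.
Steady-state plasma level ∝ 1/CL: new value = 23.9 / 0.5108 = 46.8 μmol/L.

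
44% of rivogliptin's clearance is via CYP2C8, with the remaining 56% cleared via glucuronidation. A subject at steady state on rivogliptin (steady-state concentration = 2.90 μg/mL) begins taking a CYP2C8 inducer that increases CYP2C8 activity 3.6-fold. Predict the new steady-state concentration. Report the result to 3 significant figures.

1.35 μg/mL

The CYP2C8 pathway (44% of clearance) is boosted to 3.6× activity: 0.44 × 3.6 = 1.584.
The remaining 56% of clearance is unaffected.
New clearance relative to baseline: 1.584 + 0.56 = 2.144.
Steady-state concentration ∝ 1/CL, so new value = 2.90 / 2.144 = 1.35 μg/mL.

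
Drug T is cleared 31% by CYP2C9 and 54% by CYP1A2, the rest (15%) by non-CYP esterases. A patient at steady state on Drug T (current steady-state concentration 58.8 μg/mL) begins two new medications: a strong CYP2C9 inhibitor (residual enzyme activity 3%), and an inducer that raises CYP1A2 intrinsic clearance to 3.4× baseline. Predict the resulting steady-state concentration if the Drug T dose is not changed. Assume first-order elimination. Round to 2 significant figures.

29 μg/mL

CYP2C9: 0.31 × 0.03 = 0.0093
CYP1A2: 0.54 × 3.4 = 1.836
Other: 0.15 (unchanged)
New clearance relative to baseline: 0.0093 + 1.836 + 0.15 = 1.9953.
Steady-state concentration ∝ 1/CL: new value = 58.8 / 1.9953 = 29 μg/mL.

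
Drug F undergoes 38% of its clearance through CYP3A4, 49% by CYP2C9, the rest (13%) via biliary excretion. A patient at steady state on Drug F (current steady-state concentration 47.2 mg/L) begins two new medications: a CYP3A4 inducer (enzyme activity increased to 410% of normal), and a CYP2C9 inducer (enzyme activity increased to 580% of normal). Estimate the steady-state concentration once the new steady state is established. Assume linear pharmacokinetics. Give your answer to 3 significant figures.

The CYP3A4 pathway (38% of clearance) is boosted to 4.1× activity: 0.38 × 4.1 = 1.558.
The CYP2C9 pathway (49% of clearance) is boosted to 5.8× activity: 0.49 × 5.8 = 2.842.
Non-CYP routes (13%) are unchanged.
New clearance relative to baseline: 1.558 + 2.842 + 0.13 = 4.53.
Steady-state concentration ∝ 1/CL: new value = 47.2 / 4.53 = 10.4 mg/L.

10.4 mg/L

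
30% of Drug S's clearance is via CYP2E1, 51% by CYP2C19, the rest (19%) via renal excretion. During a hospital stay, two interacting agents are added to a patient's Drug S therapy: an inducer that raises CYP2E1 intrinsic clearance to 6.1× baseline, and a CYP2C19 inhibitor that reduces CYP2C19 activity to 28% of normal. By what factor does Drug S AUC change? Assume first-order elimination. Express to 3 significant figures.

The CYP2E1 pathway (30% of clearance) increases to 6.1× activity: 0.3 × 6.1 = 1.83.
The CYP2C19 pathway (51% of clearance) drops to 0.28× activity: 0.51 × 0.28 = 0.1428.
Non-CYP routes (19%) are unchanged.
New clearance relative to baseline: 1.83 + 0.1428 + 0.19 = 2.1628.
Net AUC ratio = 1 / 2.1628 = 0.462.

0.462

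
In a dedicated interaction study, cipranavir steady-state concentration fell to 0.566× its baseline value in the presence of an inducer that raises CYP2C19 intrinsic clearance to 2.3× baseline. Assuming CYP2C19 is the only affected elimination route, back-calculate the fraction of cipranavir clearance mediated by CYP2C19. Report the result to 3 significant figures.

0.590

CL'/CL = 1 / 0.566 = 1.767
2.3·fm + (1 − fm) = 1.767
fm = (1.767 − 1) / (2.3 − 1) = 0.590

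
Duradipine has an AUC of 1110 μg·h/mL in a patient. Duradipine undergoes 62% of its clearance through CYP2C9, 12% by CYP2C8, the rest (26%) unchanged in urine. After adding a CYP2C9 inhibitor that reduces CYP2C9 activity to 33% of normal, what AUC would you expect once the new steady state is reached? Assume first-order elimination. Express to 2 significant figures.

1.9 × 10³ μg·h/mL

CYP2C9: 0.62 × 0.33 = 0.2046
CYP2C8: 0.12 (unchanged)
Other: 0.26 (unchanged)
Relative clearance = 0.2046 + 0.12 + 0.26 = 0.5846.
New AUC = baseline ÷ relative clearance = 1110 / 0.5846 = 1.9 × 10³ μg·h/mL.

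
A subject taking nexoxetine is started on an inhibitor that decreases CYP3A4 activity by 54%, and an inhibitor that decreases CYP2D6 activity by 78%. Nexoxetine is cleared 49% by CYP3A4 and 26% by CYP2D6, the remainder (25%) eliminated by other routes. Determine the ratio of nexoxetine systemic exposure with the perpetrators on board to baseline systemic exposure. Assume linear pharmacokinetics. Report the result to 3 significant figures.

1.88

The CYP3A4 pathway (49% of clearance) drops to 0.46× activity: 0.49 × 0.46 = 0.2254.
The CYP2D6 pathway (26% of clearance) falls to 0.22× activity: 0.26 × 0.22 = 0.0572.
The remaining 25% of clearance is unaffected.
Relative clearance = 0.2254 + 0.0572 + 0.25 = 0.5326.
Net systemic exposure ratio = 1 / 0.5326 = 1.88.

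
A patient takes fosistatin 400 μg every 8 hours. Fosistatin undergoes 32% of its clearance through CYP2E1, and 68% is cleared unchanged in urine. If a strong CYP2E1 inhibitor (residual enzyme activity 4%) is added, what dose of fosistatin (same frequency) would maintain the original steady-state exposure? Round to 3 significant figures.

277 μg

The CYP2E1 pathway (32% of clearance) is reduced to 0.04× activity: 0.32 × 0.04 = 0.0128.
The remaining 68% of clearance is unaffected.
Relative clearance = 0.0128 + 0.68 = 0.6928.
Css,avg = (dose rate)/CL, so holding Css fixed requires dose ∝ CL: 400 × 0.6928 = 277 μg.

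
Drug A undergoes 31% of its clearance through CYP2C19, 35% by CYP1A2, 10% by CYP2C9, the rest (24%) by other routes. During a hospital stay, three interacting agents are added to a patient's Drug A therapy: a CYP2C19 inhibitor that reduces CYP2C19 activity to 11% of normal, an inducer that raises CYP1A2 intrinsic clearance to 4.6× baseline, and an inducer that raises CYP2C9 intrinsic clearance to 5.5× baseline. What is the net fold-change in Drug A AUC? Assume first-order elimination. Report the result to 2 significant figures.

0.41

CYP2C19: 0.31 × 0.11 = 0.0341
CYP1A2: 0.35 × 4.6 = 1.61
CYP2C9: 0.1 × 5.5 = 0.55
Other: 0.24 (unchanged)
CL_new/CL_old = 0.0341 + 1.61 + 0.55 + 0.24 = 2.4341.
Because AUC varies inversely with clearance, the combined effect is 1 / 2.4341 = 0.41.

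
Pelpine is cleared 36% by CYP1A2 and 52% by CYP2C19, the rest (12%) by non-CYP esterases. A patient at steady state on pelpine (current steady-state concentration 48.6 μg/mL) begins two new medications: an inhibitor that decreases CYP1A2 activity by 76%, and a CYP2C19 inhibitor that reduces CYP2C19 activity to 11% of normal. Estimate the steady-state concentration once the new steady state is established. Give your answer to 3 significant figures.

184 μg/mL

The CYP1A2 pathway (36% of clearance) is reduced to 0.24× activity: 0.36 × 0.24 = 0.0864.
The CYP2C19 pathway (52% of clearance) drops to 0.11× activity: 0.52 × 0.11 = 0.0572.
The remaining 12% of clearance is unaffected.
Relative clearance = 0.0864 + 0.0572 + 0.12 = 0.2636.
Steady-state concentration ∝ 1/CL: new value = 48.6 / 0.2636 = 184 μg/mL.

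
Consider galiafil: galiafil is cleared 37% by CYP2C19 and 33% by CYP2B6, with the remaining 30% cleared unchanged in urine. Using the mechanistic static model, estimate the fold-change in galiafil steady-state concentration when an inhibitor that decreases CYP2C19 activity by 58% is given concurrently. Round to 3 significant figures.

1.27

The CYP2C19 pathway (37% of clearance) drops to 0.42× activity: 0.37 × 0.42 = 0.1554.
CYP2B6 (33%) and the residual 30% are unaffected.
Relative clearance = 0.1554 + 0.33 + 0.3 = 0.7854.
Steady-state concentration ratio = CL_old/CL_new = 1 / 0.7854 = 1.27.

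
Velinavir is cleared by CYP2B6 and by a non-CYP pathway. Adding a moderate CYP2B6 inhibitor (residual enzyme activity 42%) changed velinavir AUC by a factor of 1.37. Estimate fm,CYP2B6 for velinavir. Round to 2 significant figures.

0.47

Let fm be the CYP2B6 fraction. New clearance relative to baseline = fm × 0.42 + (1 − fm).
AUC ratio = 1 / (new CL fraction), so new CL fraction = 1 / 1.37 = 0.7299.
fm × 0.42 + 1 − fm = 0.7299  ⇒  fm × (0.42 − 1) = −0.2701  ⇒  fm = 0.47.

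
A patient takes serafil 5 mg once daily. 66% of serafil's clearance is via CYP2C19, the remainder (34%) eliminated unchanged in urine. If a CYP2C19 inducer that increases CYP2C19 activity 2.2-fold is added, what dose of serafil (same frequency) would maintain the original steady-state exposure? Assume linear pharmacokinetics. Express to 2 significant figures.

The CYP2C19 pathway (66% of clearance) rises to 2.2× activity: 0.66 × 2.2 = 1.452.
Non-CYP routes (34%) are unchanged.
Relative clearance = 1.452 + 0.34 = 1.792.
Css,avg = (dose rate)/CL, so holding Css fixed requires dose ∝ CL: 5 × 1.792 = 9.0 mg.

9.0 mg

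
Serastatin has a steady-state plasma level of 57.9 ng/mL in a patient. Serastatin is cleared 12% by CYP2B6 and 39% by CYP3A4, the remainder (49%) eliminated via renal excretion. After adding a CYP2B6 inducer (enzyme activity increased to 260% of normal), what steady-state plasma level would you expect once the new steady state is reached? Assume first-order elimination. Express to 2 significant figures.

CYP2B6: 0.12 × 2.6 = 0.312
CYP3A4: 0.39 (unchanged)
Other: 0.49 (unchanged)
Relative clearance = 0.312 + 0.39 + 0.49 = 1.192.
Steady-state plasma level ∝ 1/CL, so new value = 57.9 / 1.192 = 49 ng/mL.

49 ng/mL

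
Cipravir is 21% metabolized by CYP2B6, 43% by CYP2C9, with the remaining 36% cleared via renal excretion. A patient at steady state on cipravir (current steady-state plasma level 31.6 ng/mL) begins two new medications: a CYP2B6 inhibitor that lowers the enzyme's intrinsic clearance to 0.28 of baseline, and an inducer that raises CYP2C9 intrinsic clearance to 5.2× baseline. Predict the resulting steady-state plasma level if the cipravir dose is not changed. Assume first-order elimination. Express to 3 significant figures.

The CYP2B6 pathway (21% of clearance) is reduced to 0.28× activity: 0.21 × 0.28 = 0.0588.
The CYP2C9 pathway (43% of clearance) increases to 5.2× activity: 0.43 × 5.2 = 2.236.
The remaining 36% of clearance is unaffected.
New clearance relative to baseline: 0.0588 + 2.236 + 0.36 = 2.6548.
Steady-state plasma level ∝ 1/CL: new value = 31.6 / 2.6548 = 11.9 ng/mL.

11.9 ng/mL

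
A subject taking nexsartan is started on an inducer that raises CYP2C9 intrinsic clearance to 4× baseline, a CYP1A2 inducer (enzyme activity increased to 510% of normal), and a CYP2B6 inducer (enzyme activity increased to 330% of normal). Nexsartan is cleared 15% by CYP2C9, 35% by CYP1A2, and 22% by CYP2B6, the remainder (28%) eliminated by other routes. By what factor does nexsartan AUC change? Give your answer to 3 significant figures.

0.295

The CYP2C9 pathway (15% of clearance) is boosted to 4× activity: 0.15 × 4 = 0.6.
The CYP1A2 pathway (35% of clearance) increases to 5.1× activity: 0.35 × 5.1 = 1.785.
The CYP2B6 pathway (22% of clearance) rises to 3.3× activity: 0.22 × 3.3 = 0.726.
The remaining 28% of clearance is unaffected.
Relative clearance = 0.6 + 1.785 + 0.726 + 0.28 = 3.391.
AUC ∝ 1/CL: fold-change = 1 / 3.391 = 0.295.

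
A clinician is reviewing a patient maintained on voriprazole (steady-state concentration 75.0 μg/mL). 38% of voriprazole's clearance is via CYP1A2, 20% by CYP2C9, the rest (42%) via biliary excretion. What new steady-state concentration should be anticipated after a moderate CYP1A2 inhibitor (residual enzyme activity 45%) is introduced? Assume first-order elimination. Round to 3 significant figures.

94.8 μg/mL

The CYP1A2 pathway (38% of clearance) is reduced to 0.45× activity: 0.38 × 0.45 = 0.171.
CYP2C9 (20%) and the residual 42% are unaffected.
New clearance relative to baseline: 0.171 + 0.2 + 0.42 = 0.791.
New steady-state concentration = baseline ÷ relative clearance = 75.0 / 0.791 = 94.8 μg/mL.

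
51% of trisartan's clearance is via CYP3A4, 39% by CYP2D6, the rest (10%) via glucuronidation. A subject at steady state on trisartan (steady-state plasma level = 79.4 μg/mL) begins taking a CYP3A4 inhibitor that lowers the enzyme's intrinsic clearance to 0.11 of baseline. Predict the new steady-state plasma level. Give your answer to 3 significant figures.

CYP3A4: 0.51 × 0.11 = 0.0561
CYP2D6: 0.39 (unchanged)
Other: 0.1 (unchanged)
New clearance relative to baseline: 0.0561 + 0.39 + 0.1 = 0.5461.
Steady-state plasma level ∝ 1/CL, so new value = 79.4 / 0.5461 = 145 μg/mL.

145 μg/mL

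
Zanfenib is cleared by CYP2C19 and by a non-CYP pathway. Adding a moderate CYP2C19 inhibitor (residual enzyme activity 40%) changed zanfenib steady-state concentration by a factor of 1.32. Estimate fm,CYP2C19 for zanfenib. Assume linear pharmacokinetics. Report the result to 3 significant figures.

Let fm be the CYP2C19 fraction. New clearance relative to baseline = fm × 0.4 + (1 − fm).
Steady-state concentration ratio = 1 / (new CL fraction), so new CL fraction = 1 / 1.32 = 0.7576.
fm × 0.4 + 1 − fm = 0.7576  ⇒  fm × (0.4 − 1) = −0.2424  ⇒  fm = 0.404.

0.404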